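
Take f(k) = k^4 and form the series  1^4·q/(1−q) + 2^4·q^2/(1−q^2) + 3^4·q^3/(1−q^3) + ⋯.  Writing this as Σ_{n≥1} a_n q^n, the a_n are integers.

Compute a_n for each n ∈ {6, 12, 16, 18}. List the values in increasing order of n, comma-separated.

d|6:{1,2,3,6}  Σf=1+16+81+1296=1394
[q^12] f(12)=20736,f(6)=1296,f(4)=256,f(3)=81,f(2)=16,f(1)=1 ⇒ 22386
[q^16] f(16)=65536,f(8)=4096,f(4)=256,f(2)=16,f(1)=1 ⇒ 69905
d|18:{18,9,6,3,2,1}  Σf=104976+6561+1296+81+16+1=112931

1394, 22386, 69905, 112931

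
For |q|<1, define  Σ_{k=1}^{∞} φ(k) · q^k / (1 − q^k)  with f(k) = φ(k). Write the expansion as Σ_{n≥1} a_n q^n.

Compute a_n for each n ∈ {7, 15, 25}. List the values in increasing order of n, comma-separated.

n=7: 1·7 7·1  φ→[1+6]=7
[q^15] φ(15)=8,φ(5)=4,φ(3)=2,φ(1)=1 ⇒ 15
[q^25] φ(1)=1,φ(5)=4,φ(25)=20 ⇒ 25

7, 15, 25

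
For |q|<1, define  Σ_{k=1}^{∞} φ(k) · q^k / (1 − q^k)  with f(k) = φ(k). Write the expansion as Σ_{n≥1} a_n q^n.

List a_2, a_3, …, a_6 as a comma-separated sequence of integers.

n=2: 1·2 2·1  φ→[1+1]=2
d|3:{3,1}  Σφ=2+1=3
d|4:{1,2,4}  Σφ=1+1+2=4
n=5: 5·1 1·5  φ→[4+1]=5
n=6: 1·6 2·3 3·2 6·1  φ→[1+1+2+2]=6

2, 3, 4, 5, 6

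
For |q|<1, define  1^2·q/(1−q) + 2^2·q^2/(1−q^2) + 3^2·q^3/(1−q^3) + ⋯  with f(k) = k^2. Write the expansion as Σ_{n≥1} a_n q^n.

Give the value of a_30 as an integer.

n=30: 1·30 2·15 3·10 5·6 6·5 10·3 15·2 30·1  f→[1+4+9+25+36+100+225+900]=1300

a_30 = 1300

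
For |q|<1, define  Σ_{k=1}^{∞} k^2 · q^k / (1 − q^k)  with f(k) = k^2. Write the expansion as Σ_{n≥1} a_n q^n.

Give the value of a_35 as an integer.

[q^35] f(1)=1,f(5)=25,f(7)=49,f(35)=1225 ⇒ 1300

a_35 = 1300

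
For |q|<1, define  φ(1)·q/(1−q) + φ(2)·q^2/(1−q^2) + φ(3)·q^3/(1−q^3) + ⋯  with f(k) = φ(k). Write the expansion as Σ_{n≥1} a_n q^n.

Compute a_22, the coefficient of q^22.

d|22:{1,2,11,22}  Σφ=1+1+10+10=22

a_22 = 22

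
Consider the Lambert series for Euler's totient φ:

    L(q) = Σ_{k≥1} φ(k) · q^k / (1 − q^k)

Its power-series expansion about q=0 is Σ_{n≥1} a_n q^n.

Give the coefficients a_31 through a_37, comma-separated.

q^31  k|31↦φ(k): 1:1 31:30  a_31=31
n=32: 1·32 2·16 4·8 8·4 16·2 32·1  φ→[1+1+2+4+8+16]=32
q^33  k|33↦φ(k): 33:20 11:10 3:2 1:1  a_33=33
d|34:{34,17,2,1}  Σφ=16+16+1+1=34
q^35  k|35↦φ(k): 35:24 7:6 5:4 1:1  a_35=35
[q^36] φ(36)=12,φ(18)=6,φ(12)=4,φ(9)=6,φ(6)=2,φ(4)=2,φ(3)=2,φ(2)=1,φ(1)=1 ⇒ 36
q^37  k|37↦φ(k): 1:1 37:36  a_37=37

31, 32, 33, 34, 35, 36, 37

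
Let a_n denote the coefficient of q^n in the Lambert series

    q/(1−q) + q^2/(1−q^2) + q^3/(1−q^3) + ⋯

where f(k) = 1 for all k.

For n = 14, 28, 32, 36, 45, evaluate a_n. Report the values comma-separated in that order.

n=14: 14·1 7·2 2·7 1·14  f→[1+1+1+1]=4
[q^28] f(1)=1,f(2)=1,f(4)=1,f(7)=1,f(14)=1,f(28)=1 ⇒ 6
[q^32] f(32)=1,f(16)=1,f(8)=1,f(4)=1,f(2)=1,f(1)=1 ⇒ 6
q^36  k|36↦f(k): 36:1 18:1 12:1 9:1 6:1 4:1 3:1 2:1 1:1  a_36=9
[q^45] f(1)=1,f(3)=1,f(5)=1,f(9)=1,f(15)=1,f(45)=1 ⇒ 6

4, 6, 6, 9, 6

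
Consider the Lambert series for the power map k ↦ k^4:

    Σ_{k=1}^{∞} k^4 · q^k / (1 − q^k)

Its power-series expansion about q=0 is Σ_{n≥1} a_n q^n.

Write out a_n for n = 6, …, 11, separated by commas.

[q^6] f(1)=1,f(2)=16,f(3)=81,f(6)=1296 ⇒ 1394
q^7  k|7↦f(k): 1:1 7:2401  a_7=2402
n=8: 8·1 4·2 2·4 1·8  f→[4096+256+16+1]=4369
[q^9] f(1)=1,f(3)=81,f(9)=6561 ⇒ 6643
n=10: 1·10 2·5 5·2 10·1  f→[1+16+625+10000]=10642
[q^11] f(11)=14641,f(1)=1 ⇒ 14642

1394, 2402, 4369, 6643, 10642, 14642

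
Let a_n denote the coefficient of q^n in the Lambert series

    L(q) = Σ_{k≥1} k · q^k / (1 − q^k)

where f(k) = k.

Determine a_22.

a_22 = 36

n=22: 22·1 11·2 2·11 1·22  f→[22+11+2+1]=36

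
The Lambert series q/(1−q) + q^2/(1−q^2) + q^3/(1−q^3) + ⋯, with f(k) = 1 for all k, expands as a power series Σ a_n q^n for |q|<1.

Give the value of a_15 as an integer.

a_15 = 4

n=15: 15·1 5·3 3·5 1·15  f→[1+1+1+1]=4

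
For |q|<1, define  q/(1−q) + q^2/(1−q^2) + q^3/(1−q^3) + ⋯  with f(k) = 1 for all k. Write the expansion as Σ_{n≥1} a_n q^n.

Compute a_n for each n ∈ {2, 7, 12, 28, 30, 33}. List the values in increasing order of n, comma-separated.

2, 2, 6, 6, 8, 4

q^2  k|2↦f(k): 2:1 1:1  a_2=2
d|7:{7,1}  Σf=1+1=2
q^12  k|12↦f(k): 12:1 6:1 4:1 3:1 2:1 1:1  a_12=6
q^28  k|28↦f(k): 1:1 2:1 4:1 7:1 14:1 28:1  a_28=6
[q^30] f(30)=1,f(15)=1,f(10)=1,f(6)=1,f(5)=1,f(3)=1,f(2)=1,f(1)=1 ⇒ 8
d|33:{33,11,3,1}  Σf=1+1+1+1=4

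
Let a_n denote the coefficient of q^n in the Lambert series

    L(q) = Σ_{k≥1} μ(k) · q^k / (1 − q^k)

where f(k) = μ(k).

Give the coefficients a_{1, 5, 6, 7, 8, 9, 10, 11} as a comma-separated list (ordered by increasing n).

1, 0, 0, 0, 0, 0, 0, 0

d|1:{1}  Σμ=1=1
q^5  k|5↦μ(k): 1:1 5:-1  a_5=0
n=6: 1·6 2·3 3·2 6·1  μ→[1+(-1)+(-1)+1]=0
n=7: 1·7 7·1  μ→[1+(-1)]=0
d|8:{1,2,4,8}  Σμ=1+(-1)+0+0=0
n=9: 1·9 3·3 9·1  μ→[1+(-1)+0]=0
q^10  k|10↦μ(k): 1:1 2:-1 5:-1 10:1  a_10=0
[q^11] μ(1)=1,μ(11)=-1 ⇒ 0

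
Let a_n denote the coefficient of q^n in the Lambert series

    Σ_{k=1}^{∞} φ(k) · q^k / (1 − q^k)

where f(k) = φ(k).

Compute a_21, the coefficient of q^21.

[q^21] φ(21)=12,φ(7)=6,φ(3)=2,φ(1)=1 ⇒ 21

a_21 = 21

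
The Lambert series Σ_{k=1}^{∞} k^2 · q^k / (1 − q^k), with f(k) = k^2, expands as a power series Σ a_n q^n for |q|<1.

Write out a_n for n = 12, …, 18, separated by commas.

q^12  k|12↦f(k): 1:1 2:4 3:9 4:16 6:36 12:144  a_12=210
n=13: 13·1 1·13  f→[169+1]=170
[q^14] f(14)=196,f(7)=49,f(2)=4,f(1)=1 ⇒ 250
n=15: 1·15 3·5 5·3 15·1  f→[1+9+25+225]=260
n=16: 16·1 8·2 4·4 2·8 1·16  f→[256+64+16+4+1]=341
[q^17] f(17)=289,f(1)=1 ⇒ 290
q^18  k|18↦f(k): 1:1 2:4 3:9 6:36 9:81 18:324  a_18=455

210, 170, 250, 260, 341, 290, 455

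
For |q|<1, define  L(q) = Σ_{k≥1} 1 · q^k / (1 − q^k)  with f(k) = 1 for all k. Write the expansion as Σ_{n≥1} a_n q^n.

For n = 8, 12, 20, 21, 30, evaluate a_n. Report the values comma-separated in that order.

4, 6, 6, 4, 8

q^8  k|8↦f(k): 8:1 4:1 2:1 1:1  a_8=4
d|12:{1,2,3,4,6,12}  Σf=1+1+1+1+1+1=6
[q^20] f(20)=1,f(10)=1,f(5)=1,f(4)=1,f(2)=1,f(1)=1 ⇒ 6
q^21  k|21↦f(k): 1:1 3:1 7:1 21:1  a_21=4
q^30  k|30↦f(k): 1:1 2:1 3:1 5:1 6:1 10:1 15:1 30:1  a_30=8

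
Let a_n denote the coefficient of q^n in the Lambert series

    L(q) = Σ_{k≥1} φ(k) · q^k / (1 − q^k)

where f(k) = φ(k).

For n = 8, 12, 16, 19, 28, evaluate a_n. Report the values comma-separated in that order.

[q^8] φ(1)=1,φ(2)=1,φ(4)=2,φ(8)=4 ⇒ 8
d|12:{12,6,4,3,2,1}  Σφ=4+2+2+2+1+1=12
d|16:{1,2,4,8,16}  Σφ=1+1+2+4+8=16
d|19:{1,19}  Σφ=1+18=19
[q^28] φ(28)=12,φ(14)=6,φ(7)=6,φ(4)=2,φ(2)=1,φ(1)=1 ⇒ 28

8, 12, 16, 19, 28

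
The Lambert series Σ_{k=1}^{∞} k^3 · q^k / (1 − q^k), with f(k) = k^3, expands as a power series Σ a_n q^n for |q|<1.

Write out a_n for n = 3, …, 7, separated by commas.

d|3:{1,3}  Σf=1+27=28
d|4:{4,2,1}  Σf=64+8+1=73
q^5  k|5↦f(k): 5:125 1:1  a_5=126
q^6  k|6↦f(k): 1:1 2:8 3:27 6:216  a_6=252
[q^7] f(1)=1,f(7)=343 ⇒ 344

28, 73, 126, 252, 344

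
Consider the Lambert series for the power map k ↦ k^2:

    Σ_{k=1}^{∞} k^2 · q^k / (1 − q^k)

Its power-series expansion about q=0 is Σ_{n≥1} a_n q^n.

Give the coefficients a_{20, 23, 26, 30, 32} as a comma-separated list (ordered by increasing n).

546, 530, 850, 1300, 1365

q^20  k|20↦f(k): 1:1 2:4 4:16 5:25 10:100 20:400  a_20=546
[q^23] f(1)=1,f(23)=529 ⇒ 530
n=26: 26·1 13·2 2·13 1·26  f→[676+169+4+1]=850
q^30  k|30↦f(k): 1:1 2:4 3:9 5:25 6:36 10:100 15:225 30:900  a_30=1300
q^32  k|32↦f(k): 32:1024 16:256 8:64 4:16 2:4 1:1  a_32=1365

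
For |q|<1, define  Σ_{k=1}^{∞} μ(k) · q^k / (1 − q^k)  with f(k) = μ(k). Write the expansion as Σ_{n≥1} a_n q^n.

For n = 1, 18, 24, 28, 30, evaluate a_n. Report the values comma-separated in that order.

1, 0, 0, 0, 0

n=1: 1·1  μ→[1]=1
n=18: 1·18 2·9 3·6 6·3 9·2 18·1  μ→[1+(-1)+(-1)+1+0+0]=0
q^24  k|24↦μ(k): 1:1 2:-1 3:-1 4:0 6:1 8:0 12:0 24:0  a_24=0
[q^28] μ(28)=0,μ(14)=1,μ(7)=-1,μ(4)=0,μ(2)=-1,μ(1)=1 ⇒ 0
[q^30] μ(30)=-1,μ(15)=1,μ(10)=1,μ(6)=1,μ(5)=-1,μ(3)=-1,μ(2)=-1,μ(1)=1 ⇒ 0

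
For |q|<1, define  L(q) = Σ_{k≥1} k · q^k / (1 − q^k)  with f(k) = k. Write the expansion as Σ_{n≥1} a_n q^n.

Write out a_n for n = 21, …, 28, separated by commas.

n=21: 21·1 7·3 3·7 1·21  f→[21+7+3+1]=32
q^22  k|22↦f(k): 22:22 11:11 2:2 1:1  a_22=36
q^23  k|23↦f(k): 23:23 1:1  a_23=24
d|24:{1,2,3,4,6,8,12,24}  Σf=1+2+3+4+6+8+12+24=60
n=25: 25·1 5·5 1·25  f→[25+5+1]=31
n=26: 26·1 13·2 2·13 1·26  f→[26+13+2+1]=42
[q^27] f(27)=27,f(9)=9,f(3)=3,f(1)=1 ⇒ 40
q^28  k|28↦f(k): 1:1 2:2 4:4 7:7 14:14 28:28  a_28=56

32, 36, 24, 60, 31, 42, 40, 56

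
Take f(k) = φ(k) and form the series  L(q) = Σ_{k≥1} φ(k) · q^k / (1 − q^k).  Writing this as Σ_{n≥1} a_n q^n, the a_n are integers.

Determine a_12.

[q^12] φ(12)=4,φ(6)=2,φ(4)=2,φ(3)=2,φ(2)=1,φ(1)=1 ⇒ 12

a_12 = 12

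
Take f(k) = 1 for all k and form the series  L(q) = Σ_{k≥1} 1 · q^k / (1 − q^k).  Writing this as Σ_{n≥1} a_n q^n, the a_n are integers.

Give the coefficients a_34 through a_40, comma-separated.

4, 4, 9, 2, 4, 4, 8

[q^34] f(34)=1,f(17)=1,f(2)=1,f(1)=1 ⇒ 4
q^35  k|35↦f(k): 35:1 7:1 5:1 1:1  a_35=4
d|36:{36,18,12,9,6,4,3,2,1}  Σf=1+1+1+1+1+1+1+1+1=9
q^37  k|37↦f(k): 37:1 1:1  a_37=2
[q^38] f(1)=1,f(2)=1,f(19)=1,f(38)=1 ⇒ 4
q^39  k|39↦f(k): 39:1 13:1 3:1 1:1  a_39=4
n=40: 1·40 2·20 4·10 5·8 8·5 10·4 20·2 40·1  f→[1+1+1+1+1+1+1+1]=8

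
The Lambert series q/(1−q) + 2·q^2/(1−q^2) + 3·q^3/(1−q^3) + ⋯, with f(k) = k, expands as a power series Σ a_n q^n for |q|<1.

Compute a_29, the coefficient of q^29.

a_29 = 30

d|29:{29,1}  Σf=29+1=30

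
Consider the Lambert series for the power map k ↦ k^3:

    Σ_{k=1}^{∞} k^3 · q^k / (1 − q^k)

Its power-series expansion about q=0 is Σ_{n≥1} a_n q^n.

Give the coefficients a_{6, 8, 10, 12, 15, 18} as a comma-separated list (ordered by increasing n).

n=6: 6·1 3·2 2·3 1·6  f→[216+27+8+1]=252
d|8:{1,2,4,8}  Σf=1+8+64+512=585
n=10: 1·10 2·5 5·2 10·1  f→[1+8+125+1000]=1134
d|12:{12,6,4,3,2,1}  Σf=1728+216+64+27+8+1=2044
d|15:{1,3,5,15}  Σf=1+27+125+3375=3528
d|18:{18,9,6,3,2,1}  Σf=5832+729+216+27+8+1=6813

252, 585, 1134, 2044, 3528, 6813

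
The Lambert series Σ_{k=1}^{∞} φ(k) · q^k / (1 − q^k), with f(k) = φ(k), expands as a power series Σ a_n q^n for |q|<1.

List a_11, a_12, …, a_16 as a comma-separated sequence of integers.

q^11  k|11↦φ(k): 1:1 11:10  a_11=11
q^12  k|12↦φ(k): 12:4 6:2 4:2 3:2 2:1 1:1  a_12=12
n=13: 1·13 13·1  φ→[1+12]=13
d|14:{1,2,7,14}  Σφ=1+1+6+6=14
n=15: 15·1 5·3 3·5 1·15  φ→[8+4+2+1]=15
[q^16] φ(1)=1,φ(2)=1,φ(4)=2,φ(8)=4,φ(16)=8 ⇒ 16

11, 12, 13, 14, 15, 16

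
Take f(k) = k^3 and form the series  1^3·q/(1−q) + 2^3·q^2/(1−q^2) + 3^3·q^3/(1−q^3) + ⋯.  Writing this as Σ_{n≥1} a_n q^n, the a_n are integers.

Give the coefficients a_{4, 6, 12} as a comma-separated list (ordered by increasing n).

73, 252, 2044

q^4  k|4↦f(k): 1:1 2:8 4:64  a_4=73
[q^6] f(6)=216,f(3)=27,f(2)=8,f(1)=1 ⇒ 252
q^12  k|12↦f(k): 12:1728 6:216 4:64 3:27 2:8 1:1  a_12=2044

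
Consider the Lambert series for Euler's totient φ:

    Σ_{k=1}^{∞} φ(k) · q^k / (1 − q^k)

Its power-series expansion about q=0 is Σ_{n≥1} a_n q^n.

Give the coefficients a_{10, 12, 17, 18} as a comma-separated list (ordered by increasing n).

d|10:{1,2,5,10}  Σφ=1+1+4+4=10
q^12  k|12↦φ(k): 12:4 6:2 4:2 3:2 2:1 1:1  a_12=12
q^17  k|17↦φ(k): 1:1 17:16  a_17=17
d|18:{1,2,3,6,9,18}  Σφ=1+1+2+2+6+6=18

10, 12, 17, 18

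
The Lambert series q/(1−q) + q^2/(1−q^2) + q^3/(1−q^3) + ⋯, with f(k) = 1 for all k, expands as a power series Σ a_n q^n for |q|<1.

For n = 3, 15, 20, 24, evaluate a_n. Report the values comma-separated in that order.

d|3:{3,1}  Σf=1+1=2
q^15  k|15↦f(k): 15:1 5:1 3:1 1:1  a_15=4
d|20:{1,2,4,5,10,20}  Σf=1+1+1+1+1+1=6
d|24:{24,12,8,6,4,3,2,1}  Σf=1+1+1+1+1+1+1+1=8

2, 4, 6, 8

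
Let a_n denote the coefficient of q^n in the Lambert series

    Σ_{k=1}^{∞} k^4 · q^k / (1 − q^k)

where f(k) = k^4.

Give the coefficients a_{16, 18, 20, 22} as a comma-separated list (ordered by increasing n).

69905, 112931, 170898, 248914

d|16:{1,2,4,8,16}  Σf=1+16+256+4096+65536=69905
q^18  k|18↦f(k): 18:104976 9:6561 6:1296 3:81 2:16 1:1  a_18=112931
n=20: 1·20 2·10 4·5 5·4 10·2 20·1  f→[1+16+256+625+10000+160000]=170898
[q^22] f(1)=1,f(2)=16,f(11)=14641,f(22)=234256 ⇒ 248914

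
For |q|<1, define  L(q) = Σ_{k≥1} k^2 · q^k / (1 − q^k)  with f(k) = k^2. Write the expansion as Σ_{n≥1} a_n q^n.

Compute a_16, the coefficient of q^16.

a_16 = 341

q^16  k|16↦f(k): 1:1 2:4 4:16 8:64 16:256  a_16=341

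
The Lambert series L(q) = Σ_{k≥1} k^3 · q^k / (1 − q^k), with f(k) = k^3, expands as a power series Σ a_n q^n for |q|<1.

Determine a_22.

a_22 = 11988

n=22: 1·22 2·11 11·2 22·1  f→[1+8+1331+10648]=11988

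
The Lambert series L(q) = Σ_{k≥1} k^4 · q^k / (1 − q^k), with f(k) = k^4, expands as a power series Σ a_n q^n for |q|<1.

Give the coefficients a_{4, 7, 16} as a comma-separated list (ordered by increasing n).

d|4:{1,2,4}  Σf=1+16+256=273
[q^7] f(7)=2401,f(1)=1 ⇒ 2402
[q^16] f(16)=65536,f(8)=4096,f(4)=256,f(2)=16,f(1)=1 ⇒ 69905

273, 2402, 69905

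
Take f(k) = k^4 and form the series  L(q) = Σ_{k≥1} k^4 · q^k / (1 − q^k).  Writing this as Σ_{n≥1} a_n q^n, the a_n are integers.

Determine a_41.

[q^41] f(1)=1,f(41)=2825761 ⇒ 2825762

a_41 = 2825762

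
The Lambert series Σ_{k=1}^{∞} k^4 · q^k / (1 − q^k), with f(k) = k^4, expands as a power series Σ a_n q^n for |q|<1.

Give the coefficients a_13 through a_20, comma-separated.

[q^13] f(13)=28561,f(1)=1 ⇒ 28562
q^14  k|14↦f(k): 1:1 2:16 7:2401 14:38416  a_14=40834
n=15: 15·1 5·3 3·5 1·15  f→[50625+625+81+1]=51332
n=16: 16·1 8·2 4·4 2·8 1·16  f→[65536+4096+256+16+1]=69905
d|17:{1,17}  Σf=1+83521=83522
[q^18] f(1)=1,f(2)=16,f(3)=81,f(6)=1296,f(9)=6561,f(18)=104976 ⇒ 112931
d|19:{19,1}  Σf=130321+1=130322
n=20: 20·1 10·2 5·4 4·5 2·10 1·20  f→[160000+10000+625+256+16+1]=170898

28562, 40834, 51332, 69905, 83522, 112931, 130322, 170898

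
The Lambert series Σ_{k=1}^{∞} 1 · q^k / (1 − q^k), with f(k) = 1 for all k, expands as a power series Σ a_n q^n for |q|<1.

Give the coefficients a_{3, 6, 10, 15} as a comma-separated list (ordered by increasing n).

d|3:{1,3}  Σf=1+1=2
n=6: 6·1 3·2 2·3 1·6  f→[1+1+1+1]=4
d|10:{1,2,5,10}  Σf=1+1+1+1=4
d|15:{1,3,5,15}  Σf=1+1+1+1=4

2, 4, 4, 4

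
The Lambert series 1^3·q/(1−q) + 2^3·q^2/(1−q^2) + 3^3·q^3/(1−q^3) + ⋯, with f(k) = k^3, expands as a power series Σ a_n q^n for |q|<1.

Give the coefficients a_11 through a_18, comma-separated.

q^11  k|11↦f(k): 11:1331 1:1  a_11=1332
q^12  k|12↦f(k): 1:1 2:8 3:27 4:64 6:216 12:1728  a_12=2044
[q^13] f(13)=2197,f(1)=1 ⇒ 2198
d|14:{1,2,7,14}  Σf=1+8+343+2744=3096
[q^15] f(1)=1,f(3)=27,f(5)=125,f(15)=3375 ⇒ 3528
q^16  k|16↦f(k): 1:1 2:8 4:64 8:512 16:4096  a_16=4681
q^17  k|17↦f(k): 17:4913 1:1  a_17=4914
q^18  k|18↦f(k): 18:5832 9:729 6:216 3:27 2:8 1:1  a_18=6813

1332, 2044, 2198, 3096, 3528, 4681, 4914, 6813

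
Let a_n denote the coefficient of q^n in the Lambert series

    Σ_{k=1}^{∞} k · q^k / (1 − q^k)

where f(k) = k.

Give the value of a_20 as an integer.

d|20:{20,10,5,4,2,1}  Σf=20+10+5+4+2+1=42

a_20 = 42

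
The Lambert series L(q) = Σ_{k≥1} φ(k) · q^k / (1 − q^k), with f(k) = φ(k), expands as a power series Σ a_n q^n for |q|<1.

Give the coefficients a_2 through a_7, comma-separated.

n=2: 1·2 2·1  φ→[1+1]=2
n=3: 1·3 3·1  φ→[1+2]=3
d|4:{4,2,1}  Σφ=2+1+1=4
d|5:{1,5}  Σφ=1+4=5
n=6: 6·1 3·2 2·3 1·6  φ→[2+2+1+1]=6
q^7  k|7↦φ(k): 1:1 7:6  a_7=7

2, 3, 4, 5, 6, 7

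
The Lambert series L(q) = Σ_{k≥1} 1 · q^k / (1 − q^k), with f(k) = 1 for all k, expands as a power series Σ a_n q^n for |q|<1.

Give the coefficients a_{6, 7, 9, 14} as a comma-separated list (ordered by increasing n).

4, 2, 3, 4

q^6  k|6↦f(k): 1:1 2:1 3:1 6:1  a_6=4
q^7  k|7↦f(k): 1:1 7:1  a_7=2
q^9  k|9↦f(k): 9:1 3:1 1:1  a_9=3
d|14:{1,2,7,14}  Σf=1+1+1+1=4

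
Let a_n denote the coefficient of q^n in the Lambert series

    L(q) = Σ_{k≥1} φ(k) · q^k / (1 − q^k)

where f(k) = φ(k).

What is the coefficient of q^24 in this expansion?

[q^24] φ(24)=8,φ(12)=4,φ(8)=4,φ(6)=2,φ(4)=2,φ(3)=2,φ(2)=1,φ(1)=1 ⇒ 24

a_24 = 24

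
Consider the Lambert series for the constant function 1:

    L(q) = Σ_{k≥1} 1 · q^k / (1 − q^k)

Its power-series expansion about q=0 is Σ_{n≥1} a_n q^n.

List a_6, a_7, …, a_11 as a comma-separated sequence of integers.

4, 2, 4, 3, 4, 2

n=6: 6·1 3·2 2·3 1·6  f→[1+1+1+1]=4
d|7:{7,1}  Σf=1+1=2
d|8:{1,2,4,8}  Σf=1+1+1+1=4
n=9: 1·9 3·3 9·1  f→[1+1+1]=3
[q^10] f(1)=1,f(2)=1,f(5)=1,f(10)=1 ⇒ 4
q^11  k|11↦f(k): 11:1 1:1  a_11=2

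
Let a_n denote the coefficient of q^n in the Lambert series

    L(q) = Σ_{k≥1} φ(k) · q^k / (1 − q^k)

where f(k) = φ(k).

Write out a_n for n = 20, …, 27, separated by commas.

n=20: 20·1 10·2 5·4 4·5 2·10 1·20  φ→[8+4+4+2+1+1]=20
n=21: 21·1 7·3 3·7 1·21  φ→[12+6+2+1]=21
n=22: 22·1 11·2 2·11 1·22  φ→[10+10+1+1]=22
[q^23] φ(1)=1,φ(23)=22 ⇒ 23
n=24: 24·1 12·2 8·3 6·4 4·6 3·8 2·12 1·24  φ→[8+4+4+2+2+2+1+1]=24
[q^25] φ(25)=20,φ(5)=4,φ(1)=1 ⇒ 25
q^26  k|26↦φ(k): 26:12 13:12 2:1 1:1  a_26=26
[q^27] φ(27)=18,φ(9)=6,φ(3)=2,φ(1)=1 ⇒ 27

20, 21, 22, 23, 24, 25, 26, 27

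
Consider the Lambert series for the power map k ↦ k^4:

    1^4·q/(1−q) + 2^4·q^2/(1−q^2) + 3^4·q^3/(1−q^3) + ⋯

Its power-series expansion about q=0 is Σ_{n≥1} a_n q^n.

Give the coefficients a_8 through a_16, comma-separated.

q^8  k|8↦f(k): 1:1 2:16 4:256 8:4096  a_8=4369
q^9  k|9↦f(k): 1:1 3:81 9:6561  a_9=6643
d|10:{10,5,2,1}  Σf=10000+625+16+1=10642
q^11  k|11↦f(k): 1:1 11:14641  a_11=14642
q^12  k|12↦f(k): 12:20736 6:1296 4:256 3:81 2:16 1:1  a_12=22386
n=13: 1·13 13·1  f→[1+28561]=28562
[q^14] f(14)=38416,f(7)=2401,f(2)=16,f(1)=1 ⇒ 40834
q^15  k|15↦f(k): 15:50625 5:625 3:81 1:1  a_15=51332
q^16  k|16↦f(k): 16:65536 8:4096 4:256 2:16 1:1  a_16=69905

4369, 6643, 10642, 14642, 22386, 28562, 40834, 51332, 69905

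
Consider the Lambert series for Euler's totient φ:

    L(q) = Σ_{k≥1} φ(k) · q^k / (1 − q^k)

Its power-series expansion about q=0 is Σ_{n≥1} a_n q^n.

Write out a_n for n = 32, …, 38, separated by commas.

[q^32] φ(32)=16,φ(16)=8,φ(8)=4,φ(4)=2,φ(2)=1,φ(1)=1 ⇒ 32
q^33  k|33↦φ(k): 33:20 11:10 3:2 1:1  a_33=33
q^34  k|34↦φ(k): 34:16 17:16 2:1 1:1  a_34=34
d|35:{1,5,7,35}  Σφ=1+4+6+24=35
[q^36] φ(1)=1,φ(2)=1,φ(3)=2,φ(4)=2,φ(6)=2,φ(9)=6,φ(12)=4,φ(18)=6,φ(36)=12 ⇒ 36
n=37: 1·37 37·1  φ→[1+36]=37
[q^38] φ(1)=1,φ(2)=1,φ(19)=18,φ(38)=18 ⇒ 38

32, 33, 34, 35, 36, 37, 38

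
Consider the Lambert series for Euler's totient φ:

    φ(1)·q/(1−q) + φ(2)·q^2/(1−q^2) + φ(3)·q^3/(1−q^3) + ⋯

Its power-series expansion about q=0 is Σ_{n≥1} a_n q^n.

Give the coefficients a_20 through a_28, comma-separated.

n=20: 1·20 2·10 4·5 5·4 10·2 20·1  φ→[1+1+2+4+4+8]=20
d|21:{1,3,7,21}  Σφ=1+2+6+12=21
d|22:{22,11,2,1}  Σφ=10+10+1+1=22
n=23: 23·1 1·23  φ→[22+1]=23
d|24:{24,12,8,6,4,3,2,1}  Σφ=8+4+4+2+2+2+1+1=24
n=25: 25·1 5·5 1·25  φ→[20+4+1]=25
d|26:{26,13,2,1}  Σφ=12+12+1+1=26
n=27: 1·27 3·9 9·3 27·1  φ→[1+2+6+18]=27
[q^28] φ(28)=12,φ(14)=6,φ(7)=6,φ(4)=2,φ(2)=1,φ(1)=1 ⇒ 28

20, 21, 22, 23, 24, 25, 26, 27, 28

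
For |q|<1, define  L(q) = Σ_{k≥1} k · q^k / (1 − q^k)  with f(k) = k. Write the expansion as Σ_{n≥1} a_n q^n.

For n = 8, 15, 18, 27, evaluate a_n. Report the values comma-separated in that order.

15, 24, 39, 40

d|8:{1,2,4,8}  Σf=1+2+4+8=15
d|15:{15,5,3,1}  Σf=15+5+3+1=24
n=18: 18·1 9·2 6·3 3·6 2·9 1·18  f→[18+9+6+3+2+1]=39
q^27  k|27↦f(k): 27:27 9:9 3:3 1:1  a_27=40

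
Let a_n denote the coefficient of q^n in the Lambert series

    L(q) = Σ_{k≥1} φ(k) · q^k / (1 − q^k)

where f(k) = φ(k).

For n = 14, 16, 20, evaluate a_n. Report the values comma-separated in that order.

n=14: 14·1 7·2 2·7 1·14  φ→[6+6+1+1]=14
q^16  k|16↦φ(k): 1:1 2:1 4:2 8:4 16:8  a_16=16
n=20: 1·20 2·10 4·5 5·4 10·2 20·1  φ→[1+1+2+4+4+8]=20

14, 16, 20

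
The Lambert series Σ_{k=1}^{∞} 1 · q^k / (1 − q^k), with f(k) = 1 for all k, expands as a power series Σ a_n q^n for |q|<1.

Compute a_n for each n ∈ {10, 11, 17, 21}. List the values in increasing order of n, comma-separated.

4, 2, 2, 4

n=10: 1·10 2·5 5·2 10·1  f→[1+1+1+1]=4
d|11:{11,1}  Σf=1+1=2
d|17:{1,17}  Σf=1+1=2
n=21: 21·1 7·3 3·7 1·21  f→[1+1+1+1]=4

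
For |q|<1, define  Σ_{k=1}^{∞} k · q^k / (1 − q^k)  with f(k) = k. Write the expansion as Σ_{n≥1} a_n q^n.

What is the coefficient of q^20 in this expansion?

[q^20] f(1)=1,f(2)=2,f(4)=4,f(5)=5,f(10)=10,f(20)=20 ⇒ 42

a_20 = 42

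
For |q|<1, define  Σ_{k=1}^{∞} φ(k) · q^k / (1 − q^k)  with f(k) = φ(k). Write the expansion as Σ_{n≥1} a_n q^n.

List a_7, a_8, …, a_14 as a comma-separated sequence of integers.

[q^7] φ(7)=6,φ(1)=1 ⇒ 7
d|8:{1,2,4,8}  Σφ=1+1+2+4=8
q^9  k|9↦φ(k): 1:1 3:2 9:6  a_9=9
q^10  k|10↦φ(k): 1:1 2:1 5:4 10:4  a_10=10
d|11:{11,1}  Σφ=10+1=11
n=12: 12·1 6·2 4·3 3·4 2·6 1·12  φ→[4+2+2+2+1+1]=12
d|13:{1,13}  Σφ=1+12=13
[q^14] φ(14)=6,φ(7)=6,φ(2)=1,φ(1)=1 ⇒ 14

7, 8, 9, 10, 11, 12, 13, 14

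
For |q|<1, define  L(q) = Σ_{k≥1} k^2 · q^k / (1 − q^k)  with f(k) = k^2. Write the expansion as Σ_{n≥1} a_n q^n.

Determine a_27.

n=27: 27·1 9·3 3·9 1·27  f→[729+81+9+1]=820

a_27 = 820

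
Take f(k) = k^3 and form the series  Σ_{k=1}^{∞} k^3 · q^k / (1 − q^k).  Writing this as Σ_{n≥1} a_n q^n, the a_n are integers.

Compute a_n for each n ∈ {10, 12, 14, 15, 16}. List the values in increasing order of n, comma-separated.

1134, 2044, 3096, 3528, 4681

[q^10] f(1)=1,f(2)=8,f(5)=125,f(10)=1000 ⇒ 1134
d|12:{1,2,3,4,6,12}  Σf=1+8+27+64+216+1728=2044
d|14:{14,7,2,1}  Σf=2744+343+8+1=3096
d|15:{1,3,5,15}  Σf=1+27+125+3375=3528
n=16: 1·16 2·8 4·4 8·2 16·1  f→[1+8+64+512+4096]=4681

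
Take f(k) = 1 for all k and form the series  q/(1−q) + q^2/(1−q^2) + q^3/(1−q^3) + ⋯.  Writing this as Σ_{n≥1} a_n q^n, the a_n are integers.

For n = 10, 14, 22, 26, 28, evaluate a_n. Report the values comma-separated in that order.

n=10: 1·10 2·5 5·2 10·1  f→[1+1+1+1]=4
q^14  k|14↦f(k): 1:1 2:1 7:1 14:1  a_14=4
n=22: 22·1 11·2 2·11 1·22  f→[1+1+1+1]=4
n=26: 26·1 13·2 2·13 1·26  f→[1+1+1+1]=4
d|28:{1,2,4,7,14,28}  Σf=1+1+1+1+1+1=6

4, 4, 4, 4, 6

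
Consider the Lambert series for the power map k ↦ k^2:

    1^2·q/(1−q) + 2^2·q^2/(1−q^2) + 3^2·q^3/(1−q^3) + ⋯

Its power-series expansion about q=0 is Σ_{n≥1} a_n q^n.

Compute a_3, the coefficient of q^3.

[q^3] f(1)=1,f(3)=9 ⇒ 10

a_3 = 10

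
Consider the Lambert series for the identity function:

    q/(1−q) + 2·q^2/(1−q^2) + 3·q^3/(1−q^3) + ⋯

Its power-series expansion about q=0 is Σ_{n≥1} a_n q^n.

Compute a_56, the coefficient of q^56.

d|56:{56,28,14,8,7,4,2,1}  Σf=56+28+14+8+7+4+2+1=120

a_56 = 120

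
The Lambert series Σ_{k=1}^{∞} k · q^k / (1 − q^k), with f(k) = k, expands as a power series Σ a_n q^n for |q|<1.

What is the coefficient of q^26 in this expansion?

d|26:{26,13,2,1}  Σf=26+13+2+1=42

a_26 = 42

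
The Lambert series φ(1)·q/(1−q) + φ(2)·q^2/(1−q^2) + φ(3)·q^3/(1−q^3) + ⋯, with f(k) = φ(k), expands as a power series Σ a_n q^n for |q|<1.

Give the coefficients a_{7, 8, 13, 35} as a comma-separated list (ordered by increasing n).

n=7: 7·1 1·7  φ→[6+1]=7
d|8:{8,4,2,1}  Σφ=4+2+1+1=8
n=13: 1·13 13·1  φ→[1+12]=13
[q^35] φ(35)=24,φ(7)=6,φ(5)=4,φ(1)=1 ⇒ 35

7, 8, 13, 35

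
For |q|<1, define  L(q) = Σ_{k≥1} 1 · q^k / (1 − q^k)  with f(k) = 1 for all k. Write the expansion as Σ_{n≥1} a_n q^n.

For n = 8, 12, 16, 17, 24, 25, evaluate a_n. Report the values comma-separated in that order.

[q^8] f(8)=1,f(4)=1,f(2)=1,f(1)=1 ⇒ 4
d|12:{12,6,4,3,2,1}  Σf=1+1+1+1+1+1=6
[q^16] f(16)=1,f(8)=1,f(4)=1,f(2)=1,f(1)=1 ⇒ 5
n=17: 17·1 1·17  f→[1+1]=2
[q^24] f(1)=1,f(2)=1,f(3)=1,f(4)=1,f(6)=1,f(8)=1,f(12)=1,f(24)=1 ⇒ 8
d|25:{1,5,25}  Σf=1+1+1=3

4, 6, 5, 2, 8, 3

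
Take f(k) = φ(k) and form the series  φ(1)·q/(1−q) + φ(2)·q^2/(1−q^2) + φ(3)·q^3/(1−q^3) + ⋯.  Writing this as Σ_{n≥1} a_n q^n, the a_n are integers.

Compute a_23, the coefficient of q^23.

q^23  k|23↦φ(k): 1:1 23:22  a_23=23

a_23 = 23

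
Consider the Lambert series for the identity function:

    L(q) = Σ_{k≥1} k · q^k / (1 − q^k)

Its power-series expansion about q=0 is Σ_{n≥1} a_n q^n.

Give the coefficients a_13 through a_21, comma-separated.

[q^13] f(13)=13,f(1)=1 ⇒ 14
q^14  k|14↦f(k): 14:14 7:7 2:2 1:1  a_14=24
n=15: 1·15 3·5 5·3 15·1  f→[1+3+5+15]=24
[q^16] f(16)=16,f(8)=8,f(4)=4,f(2)=2,f(1)=1 ⇒ 31
d|17:{17,1}  Σf=17+1=18
[q^18] f(18)=18,f(9)=9,f(6)=6,f(3)=3,f(2)=2,f(1)=1 ⇒ 39
n=19: 1·19 19·1  f→[1+19]=20
d|20:{20,10,5,4,2,1}  Σf=20+10+5+4+2+1=42
[q^21] f(21)=21,f(7)=7,f(3)=3,f(1)=1 ⇒ 32

14, 24, 24, 31, 18, 39, 20, 42, 32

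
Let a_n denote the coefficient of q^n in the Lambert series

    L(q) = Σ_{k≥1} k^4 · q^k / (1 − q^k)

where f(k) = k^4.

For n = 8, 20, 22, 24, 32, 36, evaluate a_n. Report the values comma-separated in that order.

q^8  k|8↦f(k): 1:1 2:16 4:256 8:4096  a_8=4369
q^20  k|20↦f(k): 1:1 2:16 4:256 5:625 10:10000 20:160000  a_20=170898
[q^22] f(22)=234256,f(11)=14641,f(2)=16,f(1)=1 ⇒ 248914
n=24: 24·1 12·2 8·3 6·4 4·6 3·8 2·12 1·24  f→[331776+20736+4096+1296+256+81+16+1]=358258
n=32: 1·32 2·16 4·8 8·4 16·2 32·1  f→[1+16+256+4096+65536+1048576]=1118481
[q^36] f(36)=1679616,f(18)=104976,f(12)=20736,f(9)=6561,f(6)=1296,f(4)=256,f(3)=81,f(2)=16,f(1)=1 ⇒ 1813539

4369, 170898, 248914, 358258, 1118481, 1813539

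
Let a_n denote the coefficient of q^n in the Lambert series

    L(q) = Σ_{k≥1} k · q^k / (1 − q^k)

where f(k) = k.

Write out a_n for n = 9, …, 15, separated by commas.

d|9:{1,3,9}  Σf=1+3+9=13
d|10:{1,2,5,10}  Σf=1+2+5+10=18
n=11: 11·1 1·11  f→[11+1]=12
n=12: 12·1 6·2 4·3 3·4 2·6 1·12  f→[12+6+4+3+2+1]=28
d|13:{13,1}  Σf=13+1=14
d|14:{1,2,7,14}  Σf=1+2+7+14=24
[q^15] f(1)=1,f(3)=3,f(5)=5,f(15)=15 ⇒ 24

13, 18, 12, 28, 14, 24, 24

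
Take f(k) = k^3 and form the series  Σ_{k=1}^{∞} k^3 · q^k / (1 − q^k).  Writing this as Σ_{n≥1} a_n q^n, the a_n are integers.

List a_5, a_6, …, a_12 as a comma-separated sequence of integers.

d|5:{5,1}  Σf=125+1=126
[q^6] f(1)=1,f(2)=8,f(3)=27,f(6)=216 ⇒ 252
n=7: 1·7 7·1  f→[1+343]=344
n=8: 1·8 2·4 4·2 8·1  f→[1+8+64+512]=585
n=9: 1·9 3·3 9·1  f→[1+27+729]=757
n=10: 1·10 2·5 5·2 10·1  f→[1+8+125+1000]=1134
[q^11] f(1)=1,f(11)=1331 ⇒ 1332
n=12: 1·12 2·6 3·4 4·3 6·2 12·1  f→[1+8+27+64+216+1728]=2044

126, 252, 344, 585, 757, 1134, 1332, 2044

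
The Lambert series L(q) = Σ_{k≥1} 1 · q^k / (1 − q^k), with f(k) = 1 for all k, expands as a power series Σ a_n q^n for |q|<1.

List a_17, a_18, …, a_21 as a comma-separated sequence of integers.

2, 6, 2, 6, 4

d|17:{17,1}  Σf=1+1=2
n=18: 18·1 9·2 6·3 3·6 2·9 1·18  f→[1+1+1+1+1+1]=6
[q^19] f(1)=1,f(19)=1 ⇒ 2
q^20  k|20↦f(k): 1:1 2:1 4:1 5:1 10:1 20:1  a_20=6
[q^21] f(1)=1,f(3)=1,f(7)=1,f(21)=1 ⇒ 4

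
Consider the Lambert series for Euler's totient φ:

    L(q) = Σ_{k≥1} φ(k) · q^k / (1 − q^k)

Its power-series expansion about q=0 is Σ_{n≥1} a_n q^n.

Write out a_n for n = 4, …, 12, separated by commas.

d|4:{1,2,4}  Σφ=1+1+2=4
d|5:{5,1}  Σφ=4+1=5
n=6: 1·6 2·3 3·2 6·1  φ→[1+1+2+2]=6
d|7:{1,7}  Σφ=1+6=7
n=8: 8·1 4·2 2·4 1·8  φ→[4+2+1+1]=8
q^9  k|9↦φ(k): 9:6 3:2 1:1  a_9=9
q^10  k|10↦φ(k): 1:1 2:1 5:4 10:4  a_10=10
[q^11] φ(11)=10,φ(1)=1 ⇒ 11
[q^12] φ(12)=4,φ(6)=2,φ(4)=2,φ(3)=2,φ(2)=1,φ(1)=1 ⇒ 12

4, 5, 6, 7, 8, 9, 10, 11, 12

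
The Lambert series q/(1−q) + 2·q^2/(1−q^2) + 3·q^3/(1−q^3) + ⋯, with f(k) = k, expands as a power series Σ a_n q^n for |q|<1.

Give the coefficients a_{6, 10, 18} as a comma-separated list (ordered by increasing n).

12, 18, 39

d|6:{1,2,3,6}  Σf=1+2+3+6=12
n=10: 10·1 5·2 2·5 1·10  f→[10+5+2+1]=18
q^18  k|18↦f(k): 18:18 9:9 6:6 3:3 2:2 1:1  a_18=39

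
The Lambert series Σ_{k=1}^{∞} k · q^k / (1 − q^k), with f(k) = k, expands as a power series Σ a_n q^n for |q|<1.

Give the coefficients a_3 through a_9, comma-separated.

4, 7, 6, 12, 8, 15, 13

[q^3] f(1)=1,f(3)=3 ⇒ 4
q^4  k|4↦f(k): 1:1 2:2 4:4  a_4=7
q^5  k|5↦f(k): 5:5 1:1  a_5=6
n=6: 1·6 2·3 3·2 6·1  f→[1+2+3+6]=12
d|7:{1,7}  Σf=1+7=8
n=8: 1·8 2·4 4·2 8·1  f→[1+2+4+8]=15
n=9: 9·1 3·3 1·9  f→[9+3+1]=13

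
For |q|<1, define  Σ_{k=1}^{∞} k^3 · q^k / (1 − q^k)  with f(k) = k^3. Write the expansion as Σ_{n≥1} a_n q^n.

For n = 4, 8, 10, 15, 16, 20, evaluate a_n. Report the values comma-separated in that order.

73, 585, 1134, 3528, 4681, 9198

d|4:{1,2,4}  Σf=1+8+64=73
n=8: 1·8 2·4 4·2 8·1  f→[1+8+64+512]=585
[q^10] f(1)=1,f(2)=8,f(5)=125,f(10)=1000 ⇒ 1134
[q^15] f(1)=1,f(3)=27,f(5)=125,f(15)=3375 ⇒ 3528
q^16  k|16↦f(k): 16:4096 8:512 4:64 2:8 1:1  a_16=4681
n=20: 20·1 10·2 5·4 4·5 2·10 1·20  f→[8000+1000+125+64+8+1]=9198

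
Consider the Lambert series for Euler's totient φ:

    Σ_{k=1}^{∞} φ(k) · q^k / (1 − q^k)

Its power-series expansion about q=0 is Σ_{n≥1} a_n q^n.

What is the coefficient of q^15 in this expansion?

n=15: 1·15 3·5 5·3 15·1  φ→[1+2+4+8]=15

a_15 = 15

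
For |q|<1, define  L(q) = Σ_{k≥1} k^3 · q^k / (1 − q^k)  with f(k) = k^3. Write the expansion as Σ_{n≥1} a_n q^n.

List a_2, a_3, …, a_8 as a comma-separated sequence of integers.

d|2:{2,1}  Σf=8+1=9
q^3  k|3↦f(k): 1:1 3:27  a_3=28
q^4  k|4↦f(k): 1:1 2:8 4:64  a_4=73
d|5:{1,5}  Σf=1+125=126
[q^6] f(6)=216,f(3)=27,f(2)=8,f(1)=1 ⇒ 252
q^7  k|7↦f(k): 1:1 7:343  a_7=344
[q^8] f(8)=512,f(4)=64,f(2)=8,f(1)=1 ⇒ 585

9, 28, 73, 126, 252, 344, 585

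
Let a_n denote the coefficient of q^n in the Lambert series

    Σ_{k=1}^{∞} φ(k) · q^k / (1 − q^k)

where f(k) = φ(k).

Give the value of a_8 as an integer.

q^8  k|8↦φ(k): 1:1 2:1 4:2 8:4  a_8=8

a_8 = 8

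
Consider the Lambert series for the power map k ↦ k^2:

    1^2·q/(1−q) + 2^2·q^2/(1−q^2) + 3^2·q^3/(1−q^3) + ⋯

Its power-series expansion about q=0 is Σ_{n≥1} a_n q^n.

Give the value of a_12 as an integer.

a_12 = 210

d|12:{12,6,4,3,2,1}  Σf=144+36+16+9+4+1=210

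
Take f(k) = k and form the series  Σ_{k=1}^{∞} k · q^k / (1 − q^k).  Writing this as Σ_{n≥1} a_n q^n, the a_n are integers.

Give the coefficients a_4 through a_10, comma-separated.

n=4: 4·1 2·2 1·4  f→[4+2+1]=7
d|5:{1,5}  Σf=1+5=6
q^6  k|6↦f(k): 6:6 3:3 2:2 1:1  a_6=12
[q^7] f(7)=7,f(1)=1 ⇒ 8
[q^8] f(8)=8,f(4)=4,f(2)=2,f(1)=1 ⇒ 15
d|9:{1,3,9}  Σf=1+3+9=13
n=10: 10·1 5·2 2·5 1·10  f→[10+5+2+1]=18

7, 6, 12, 8, 15, 13, 18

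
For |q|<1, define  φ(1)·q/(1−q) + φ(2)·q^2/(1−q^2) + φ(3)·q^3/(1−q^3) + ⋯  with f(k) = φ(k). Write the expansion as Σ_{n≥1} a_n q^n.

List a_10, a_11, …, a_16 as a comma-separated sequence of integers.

n=10: 1·10 2·5 5·2 10·1  φ→[1+1+4+4]=10
d|11:{11,1}  Σφ=10+1=11
n=12: 1·12 2·6 3·4 4·3 6·2 12·1  φ→[1+1+2+2+2+4]=12
[q^13] φ(13)=12,φ(1)=1 ⇒ 13
n=14: 14·1 7·2 2·7 1·14  φ→[6+6+1+1]=14
q^15  k|15↦φ(k): 15:8 5:4 3:2 1:1  a_15=15
d|16:{1,2,4,8,16}  Σφ=1+1+2+4+8=16

10, 11, 12, 13, 14, 15, 16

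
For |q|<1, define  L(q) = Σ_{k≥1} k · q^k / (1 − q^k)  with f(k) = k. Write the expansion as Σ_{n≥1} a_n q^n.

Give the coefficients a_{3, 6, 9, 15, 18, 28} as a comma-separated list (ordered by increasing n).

4, 12, 13, 24, 39, 56

q^3  k|3↦f(k): 3:3 1:1  a_3=4
q^6  k|6↦f(k): 6:6 3:3 2:2 1:1  a_6=12
q^9  k|9↦f(k): 1:1 3:3 9:9  a_9=13
[q^15] f(15)=15,f(5)=5,f(3)=3,f(1)=1 ⇒ 24
[q^18] f(18)=18,f(9)=9,f(6)=6,f(3)=3,f(2)=2,f(1)=1 ⇒ 39
n=28: 1·28 2·14 4·7 7·4 14·2 28·1  f→[1+2+4+7+14+28]=56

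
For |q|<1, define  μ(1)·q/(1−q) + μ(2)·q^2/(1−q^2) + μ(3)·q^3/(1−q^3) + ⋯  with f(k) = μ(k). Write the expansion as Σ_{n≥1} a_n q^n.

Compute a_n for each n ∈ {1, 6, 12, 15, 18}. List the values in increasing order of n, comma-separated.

n=1: 1·1  μ→[1]=1
n=6: 6·1 3·2 2·3 1·6  μ→[1+(-1)+(-1)+1]=0
d|12:{1,2,3,4,6,12}  Σμ=1+(-1)+(-1)+0+1+0=0
q^15  k|15↦μ(k): 15:1 5:-1 3:-1 1:1  a_15=0
q^18  k|18↦μ(k): 1:1 2:-1 3:-1 6:1 9:0 18:0  a_18=0

1, 0, 0, 0, 0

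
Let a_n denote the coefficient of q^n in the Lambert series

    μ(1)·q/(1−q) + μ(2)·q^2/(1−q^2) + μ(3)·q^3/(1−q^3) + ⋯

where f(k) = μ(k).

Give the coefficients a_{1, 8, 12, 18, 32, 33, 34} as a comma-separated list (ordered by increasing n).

1, 0, 0, 0, 0, 0, 0

n=1: 1·1  μ→[1]=1
n=8: 8·1 4·2 2·4 1·8  μ→[0+0+(-1)+1]=0
[q^12] μ(1)=1,μ(2)=-1,μ(3)=-1,μ(4)=0,μ(6)=1,μ(12)=0 ⇒ 0
n=18: 1·18 2·9 3·6 6·3 9·2 18·1  μ→[1+(-1)+(-1)+1+0+0]=0
n=32: 32·1 16·2 8·4 4·8 2·16 1·32  μ→[0+0+0+0+(-1)+1]=0
n=33: 1·33 3·11 11·3 33·1  μ→[1+(-1)+(-1)+1]=0
n=34: 1·34 2·17 17·2 34·1  μ→[1+(-1)+(-1)+1]=0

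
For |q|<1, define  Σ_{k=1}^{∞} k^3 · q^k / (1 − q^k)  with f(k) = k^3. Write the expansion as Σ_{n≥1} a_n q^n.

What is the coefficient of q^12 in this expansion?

a_12 = 2044

q^12  k|12↦f(k): 1:1 2:8 3:27 4:64 6:216 12:1728  a_12=2044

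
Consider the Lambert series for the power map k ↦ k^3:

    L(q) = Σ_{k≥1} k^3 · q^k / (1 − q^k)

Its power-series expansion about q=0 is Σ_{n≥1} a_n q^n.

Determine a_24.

a_24 = 16380

[q^24] f(24)=13824,f(12)=1728,f(8)=512,f(6)=216,f(4)=64,f(3)=27,f(2)=8,f(1)=1 ⇒ 16380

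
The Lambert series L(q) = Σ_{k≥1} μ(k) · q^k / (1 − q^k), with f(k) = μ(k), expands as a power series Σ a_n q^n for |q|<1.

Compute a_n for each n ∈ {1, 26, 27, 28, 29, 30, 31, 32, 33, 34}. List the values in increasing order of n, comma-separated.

1, 0, 0, 0, 0, 0, 0, 0, 0, 0

q^1  k|1↦μ(k): 1:1  a_1=1
q^26  k|26↦μ(k): 26:1 13:-1 2:-1 1:1  a_26=0
q^27  k|27↦μ(k): 1:1 3:-1 9:0 27:0  a_27=0
[q^28] μ(28)=0,μ(14)=1,μ(7)=-1,μ(4)=0,μ(2)=-1,μ(1)=1 ⇒ 0
d|29:{29,1}  Σμ=(-1)+1=0
n=30: 30·1 15·2 10·3 6·5 5·6 3·10 2·15 1·30  μ→[(-1)+1+1+1+(-1)+(-1)+(-1)+1]=0
n=31: 31·1 1·31  μ→[(-1)+1]=0
[q^32] μ(32)=0,μ(16)=0,μ(8)=0,μ(4)=0,μ(2)=-1,μ(1)=1 ⇒ 0
n=33: 1·33 3·11 11·3 33·1  μ→[1+(-1)+(-1)+1]=0
n=34: 1·34 2·17 17·2 34·1  μ→[1+(-1)+(-1)+1]=0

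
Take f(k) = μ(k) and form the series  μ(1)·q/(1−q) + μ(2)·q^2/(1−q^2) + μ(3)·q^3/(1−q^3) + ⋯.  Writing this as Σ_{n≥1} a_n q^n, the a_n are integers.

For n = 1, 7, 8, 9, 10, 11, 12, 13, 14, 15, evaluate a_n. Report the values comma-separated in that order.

n=1: 1·1  μ→[1]=1
d|7:{1,7}  Σμ=1+(-1)=0
[q^8] μ(8)=0,μ(4)=0,μ(2)=-1,μ(1)=1 ⇒ 0
[q^9] μ(9)=0,μ(3)=-1,μ(1)=1 ⇒ 0
d|10:{1,2,5,10}  Σμ=1+(-1)+(-1)+1=0
n=11: 1·11 11·1  μ→[1+(-1)]=0
q^12  k|12↦μ(k): 12:0 6:1 4:0 3:-1 2:-1 1:1  a_12=0
d|13:{13,1}  Σμ=(-1)+1=0
n=14: 1·14 2·7 7·2 14·1  μ→[1+(-1)+(-1)+1]=0
[q^15] μ(15)=1,μ(5)=-1,μ(3)=-1,μ(1)=1 ⇒ 0

1, 0, 0, 0, 0, 0, 0, 0, 0, 0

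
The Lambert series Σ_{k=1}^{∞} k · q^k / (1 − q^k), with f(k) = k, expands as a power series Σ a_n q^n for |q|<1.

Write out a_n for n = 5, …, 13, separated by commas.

d|5:{5,1}  Σf=5+1=6
d|6:{1,2,3,6}  Σf=1+2+3+6=12
n=7: 7·1 1·7  f→[7+1]=8
n=8: 1·8 2·4 4·2 8·1  f→[1+2+4+8]=15
[q^9] f(1)=1,f(3)=3,f(9)=9 ⇒ 13
q^10  k|10↦f(k): 1:1 2:2 5:5 10:10  a_10=18
q^11  k|11↦f(k): 1:1 11:11  a_11=12
d|12:{1,2,3,4,6,12}  Σf=1+2+3+4+6+12=28
[q^13] f(1)=1,f(13)=13 ⇒ 14

6, 12, 8, 15, 13, 18, 12, 28, 14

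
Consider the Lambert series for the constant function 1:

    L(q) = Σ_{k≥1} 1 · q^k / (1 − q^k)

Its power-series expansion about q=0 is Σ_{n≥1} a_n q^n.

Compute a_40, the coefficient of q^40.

a_40 = 8

d|40:{1,2,4,5,8,10,20,40}  Σf=1+1+1+1+1+1+1+1=8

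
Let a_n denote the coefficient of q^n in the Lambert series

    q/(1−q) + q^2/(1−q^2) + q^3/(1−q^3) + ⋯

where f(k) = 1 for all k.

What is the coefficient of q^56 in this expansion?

a_56 = 8

d|56:{56,28,14,8,7,4,2,1}  Σf=1+1+1+1+1+1+1+1=8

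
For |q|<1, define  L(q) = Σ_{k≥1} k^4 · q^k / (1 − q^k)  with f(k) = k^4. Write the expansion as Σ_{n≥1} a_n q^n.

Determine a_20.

a_20 = 170898

d|20:{20,10,5,4,2,1}  Σf=160000+10000+625+256+16+1=170898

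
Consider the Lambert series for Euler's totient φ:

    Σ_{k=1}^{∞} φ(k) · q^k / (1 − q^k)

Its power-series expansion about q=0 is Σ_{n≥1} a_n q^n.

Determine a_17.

q^17  k|17↦φ(k): 17:16 1:1  a_17=17

a_17 = 17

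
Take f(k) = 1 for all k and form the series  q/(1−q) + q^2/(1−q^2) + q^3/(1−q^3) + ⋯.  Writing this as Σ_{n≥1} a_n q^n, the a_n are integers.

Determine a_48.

[q^48] f(1)=1,f(2)=1,f(3)=1,f(4)=1,f(6)=1,f(8)=1,f(12)=1,f(16)=1,f(24)=1,f(48)=1 ⇒ 10

a_48 = 10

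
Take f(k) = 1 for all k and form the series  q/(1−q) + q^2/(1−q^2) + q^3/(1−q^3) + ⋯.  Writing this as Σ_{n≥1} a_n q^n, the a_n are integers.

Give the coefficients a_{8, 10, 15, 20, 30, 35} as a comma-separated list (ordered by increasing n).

4, 4, 4, 6, 8, 4

n=8: 8·1 4·2 2·4 1·8  f→[1+1+1+1]=4
q^10  k|10↦f(k): 1:1 2:1 5:1 10:1  a_10=4
n=15: 1·15 3·5 5·3 15·1  f→[1+1+1+1]=4
[q^20] f(1)=1,f(2)=1,f(4)=1,f(5)=1,f(10)=1,f(20)=1 ⇒ 6
n=30: 30·1 15·2 10·3 6·5 5·6 3·10 2·15 1·30  f→[1+1+1+1+1+1+1+1]=8
q^35  k|35↦f(k): 35:1 7:1 5:1 1:1  a_35=4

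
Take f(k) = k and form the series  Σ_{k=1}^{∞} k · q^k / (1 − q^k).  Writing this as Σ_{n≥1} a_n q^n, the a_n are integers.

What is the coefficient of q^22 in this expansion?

d|22:{22,11,2,1}  Σf=22+11+2+1=36

a_22 = 36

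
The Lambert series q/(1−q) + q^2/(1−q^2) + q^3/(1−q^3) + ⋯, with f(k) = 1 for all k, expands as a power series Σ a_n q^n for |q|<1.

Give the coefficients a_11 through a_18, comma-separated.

[q^11] f(1)=1,f(11)=1 ⇒ 2
n=12: 1·12 2·6 3·4 4·3 6·2 12·1  f→[1+1+1+1+1+1]=6
[q^13] f(1)=1,f(13)=1 ⇒ 2
q^14  k|14↦f(k): 1:1 2:1 7:1 14:1  a_14=4
n=15: 15·1 5·3 3·5 1·15  f→[1+1+1+1]=4
n=16: 1·16 2·8 4·4 8·2 16·1  f→[1+1+1+1+1]=5
d|17:{1,17}  Σf=1+1=2
d|18:{1,2,3,6,9,18}  Σf=1+1+1+1+1+1=6

2, 6, 2, 4, 4, 5, 2, 6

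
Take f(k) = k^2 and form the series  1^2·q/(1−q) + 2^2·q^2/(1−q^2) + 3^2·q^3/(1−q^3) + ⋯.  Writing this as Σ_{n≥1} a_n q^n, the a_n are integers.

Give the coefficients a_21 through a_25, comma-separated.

500, 610, 530, 850, 651

n=21: 1·21 3·7 7·3 21·1  f→[1+9+49+441]=500
[q^22] f(1)=1,f(2)=4,f(11)=121,f(22)=484 ⇒ 610
q^23  k|23↦f(k): 1:1 23:529  a_23=530
[q^24] f(1)=1,f(2)=4,f(3)=9,f(4)=16,f(6)=36,f(8)=64,f(12)=144,f(24)=576 ⇒ 850
n=25: 1·25 5·5 25·1  f→[1+25+625]=651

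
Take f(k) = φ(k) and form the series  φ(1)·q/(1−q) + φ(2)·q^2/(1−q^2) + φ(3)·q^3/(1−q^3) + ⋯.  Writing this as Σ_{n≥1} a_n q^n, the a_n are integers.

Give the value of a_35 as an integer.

q^35  k|35↦φ(k): 1:1 5:4 7:6 35:24  a_35=35

a_35 = 35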